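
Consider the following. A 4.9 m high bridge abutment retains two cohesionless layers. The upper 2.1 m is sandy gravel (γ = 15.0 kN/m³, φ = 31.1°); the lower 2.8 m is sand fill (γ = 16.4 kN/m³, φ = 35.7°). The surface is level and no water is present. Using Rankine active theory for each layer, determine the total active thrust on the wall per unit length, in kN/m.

50.6 kN/m

K_a1 = tan²(45°−31.1°/2) = 0.3188; K_a2 = tan²(45°−35.7°/2) = 0.2630.
Layer 1: σ at base = K_a1 γ₁ h₁ = 10.04 kPa; P₁ = ½×10.04×2.1 = 10.54.
Layer 2: σ_v at top = γ₁h₁ = 31.50; σ_h top = K_a2×31.50 = 8.284; σ_h base = K_a2×(31.50+16.4×2.8) = 20.36.
P₂ = ½(8.284+20.36)×2.8 = 40.10. Total P_a = 10.54+40.10 = 50.65 kN/m.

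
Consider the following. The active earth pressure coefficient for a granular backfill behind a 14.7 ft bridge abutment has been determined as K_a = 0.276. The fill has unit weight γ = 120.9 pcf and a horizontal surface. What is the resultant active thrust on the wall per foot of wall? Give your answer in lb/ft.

3610 lb/ft

P = ½ K_a γ H² = 0.5 × 0.276 × 120.9 × 14.7² = 3605 lb/ft.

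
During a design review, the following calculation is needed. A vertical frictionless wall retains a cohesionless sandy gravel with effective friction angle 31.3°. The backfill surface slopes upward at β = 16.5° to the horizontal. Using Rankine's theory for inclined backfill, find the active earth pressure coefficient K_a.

0.360

K_a = cos β · (cos β − √(cos²β − cos²φ)) / (cos β + √(cos²β − cos²φ)).
cos β = 0.9588, cos φ = 0.8545, √(cos²β − cos²φ) = 0.4350.
K_a = 0.9588 × (0.9588 − 0.4350)/(0.9588 + 0.4350) = 0.3603.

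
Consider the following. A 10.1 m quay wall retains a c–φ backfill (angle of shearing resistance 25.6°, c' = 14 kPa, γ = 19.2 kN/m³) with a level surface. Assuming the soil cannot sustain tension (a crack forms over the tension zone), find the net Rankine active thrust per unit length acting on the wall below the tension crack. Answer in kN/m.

231 kN/m

K_a = 0.3966; √K_a = 0.6297.
Tension-crack depth z_c = 2c/(γ√K_a) = 2×14/(19.2×0.6297) = 2.316 m.
σ_a at base = K_a γ H − 2c√K_a = 0.3966×19.2×10.1 − 2×14×0.6297 = 59.27 kPa.
P_a = ½ × 59.27 × (H − z_c) = 0.5×59.27×7.784 = 230.7 kN/m.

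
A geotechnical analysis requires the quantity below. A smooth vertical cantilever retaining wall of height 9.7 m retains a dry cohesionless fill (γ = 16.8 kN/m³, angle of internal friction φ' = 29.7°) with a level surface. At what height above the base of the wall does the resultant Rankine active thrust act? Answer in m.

3.23 m

K_a = 0.3374.
The pressure distribution is triangular, so the resultant acts at H/3 above the base = 9.7/3 = 3.233 m.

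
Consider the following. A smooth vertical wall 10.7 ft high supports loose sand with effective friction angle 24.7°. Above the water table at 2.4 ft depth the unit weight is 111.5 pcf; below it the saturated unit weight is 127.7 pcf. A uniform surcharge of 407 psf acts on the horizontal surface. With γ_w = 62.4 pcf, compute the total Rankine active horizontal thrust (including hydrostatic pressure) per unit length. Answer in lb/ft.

5900 lb/ft

K_a = tan²(45° − φ/2) = 0.4106.
γ' = 127.7 − 62.4 = 65.30 pcf. h₂ = H − d_w = 8.3 ft.
σ'_h: at surface K_a·q = 167.1; at WT K_a(q+γd_w) = 277.0; at base K_a(q+γd_w+γ'h₂) = 499.5 psf.
P₁ = ½(167.1+277.0)×2.4 = 532.9; P₂ = ½(277.0+499.5)×8.3 = 3222; P_w = ½γ_w h₂² = 2149.
Total = 532.9+3222+2149 = 5905 lb/ft.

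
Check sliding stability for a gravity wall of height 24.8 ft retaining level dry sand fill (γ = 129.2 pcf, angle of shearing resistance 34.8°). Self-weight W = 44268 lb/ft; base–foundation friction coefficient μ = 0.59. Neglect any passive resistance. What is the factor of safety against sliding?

K_a = tan²(45° − 34.8°/2) = 0.2733.
P_a = ½K_aγH² = 0.5×0.2733×129.2×24.8² = 10860 lb/ft, acting at H/3 = 8.267 ft above the base.
FS_sliding = μW / P_a = 0.59×44268 / 10860 = 2.405.

2.41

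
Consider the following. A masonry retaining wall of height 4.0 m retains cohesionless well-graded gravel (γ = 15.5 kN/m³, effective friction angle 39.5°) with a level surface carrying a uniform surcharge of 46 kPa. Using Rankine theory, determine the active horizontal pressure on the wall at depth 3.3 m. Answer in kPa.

21.6 kPa

K_a = (1 − sin φ)/(1 + sin φ) = 0.2224.
σ_v = γz + q = 15.5 × 3.3 + 46 = 97.15 kPa.
σ_h = K_a σ_v = 0.2224 × 97.15 = 21.61 kPa.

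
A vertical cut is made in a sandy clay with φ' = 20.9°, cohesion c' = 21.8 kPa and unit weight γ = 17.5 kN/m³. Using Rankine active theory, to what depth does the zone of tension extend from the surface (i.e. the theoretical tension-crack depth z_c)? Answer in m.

3.62 m

K_a = tan²(45° − 20.9°/2) = 0.4741; √K_a = 0.6886.
The active pressure is zero where K_a γ z = 2c√K_a, so z_c = 2c/(γ√K_a) = 2×21.8/(17.5×0.6886) = 3.618 m.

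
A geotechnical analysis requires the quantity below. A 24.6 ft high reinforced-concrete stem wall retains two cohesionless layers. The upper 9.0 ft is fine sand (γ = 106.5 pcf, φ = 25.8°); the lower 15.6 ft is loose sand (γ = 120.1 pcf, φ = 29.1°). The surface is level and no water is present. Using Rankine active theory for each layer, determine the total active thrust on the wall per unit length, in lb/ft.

11900 lb/ft

K_a1 = tan²(45°−25.8°/2) = 0.3935; K_a2 = tan²(45°−29.1°/2) = 0.3456.
Layer 1: σ at base = K_a1 γ₁ h₁ = 377.2 psf; P₁ = ½×377.2×9.0 = 1697.
Layer 2: σ_v at top = γ₁h₁ = 958.5; σ_h top = K_a2×958.5 = 331.2; σ_h base = K_a2×(958.5+120.1×15.6) = 978.7.
P₂ = ½(331.2+978.7)×15.6 = 10220. Total P_a = 1697+10220 = 11920 lb/ft.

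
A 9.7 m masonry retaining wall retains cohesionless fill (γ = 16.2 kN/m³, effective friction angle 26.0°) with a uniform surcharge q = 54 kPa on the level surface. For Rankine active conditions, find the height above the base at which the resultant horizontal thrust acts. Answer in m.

K_a = 0.3905.
Triangular part P₁ = ½K_aγH² = 297.6 at H/3 = 3.233 m; rectangular part P₂ = K_a q H = 204.5 at H/2 = 4.850 m.
ȳ = (P₁·3.233 + P₂·4.850)/(P₁+P₂) = 3.892 m.

3.89 m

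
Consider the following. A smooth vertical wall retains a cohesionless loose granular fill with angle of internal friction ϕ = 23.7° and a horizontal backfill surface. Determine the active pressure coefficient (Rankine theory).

0.427

K_a = (1 − sin φ)/(1 + sin φ) = (1 − sin 23.7°)/(1 + sin 23.7°) = 0.4266.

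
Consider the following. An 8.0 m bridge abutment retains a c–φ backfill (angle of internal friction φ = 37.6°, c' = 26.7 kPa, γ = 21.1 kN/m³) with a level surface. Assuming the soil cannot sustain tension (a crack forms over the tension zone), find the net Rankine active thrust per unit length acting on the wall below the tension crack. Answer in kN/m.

K_a = 0.2421; √K_a = 0.4921.
Tension-crack depth z_c = 2c/(γ√K_a) = 2×26.7/(21.1×0.4921) = 5.143 m.
σ_a at base = K_a γ H − 2c√K_a = 0.2421×21.1×8.0 − 2×26.7×0.4921 = 14.59 kPa.
P_a = ½ × 14.59 × (H − z_c) = 0.5×14.59×2.857 = 20.85 kN/m.

20.8 kN/m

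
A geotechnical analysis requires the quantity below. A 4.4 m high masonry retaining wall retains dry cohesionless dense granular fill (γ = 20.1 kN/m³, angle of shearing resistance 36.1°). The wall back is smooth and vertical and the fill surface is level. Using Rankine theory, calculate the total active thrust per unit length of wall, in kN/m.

50.3 kN/m

K_a = tan²(45° − φ/2) = 0.2585.
P_a = ½ K_a γ H² = 0.5 × 0.2585 × 20.1 × 4.4² = 50.30 kN/m.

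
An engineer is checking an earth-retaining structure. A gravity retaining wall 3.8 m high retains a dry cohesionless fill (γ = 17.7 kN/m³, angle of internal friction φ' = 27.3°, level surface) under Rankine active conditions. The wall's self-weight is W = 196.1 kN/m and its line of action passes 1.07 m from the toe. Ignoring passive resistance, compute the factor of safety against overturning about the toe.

K_a = tan²(45° − 27.3°/2) = 0.3711.
P_a = ½K_aγH² = 0.5×0.3711×17.7×3.8² = 47.43 kN/m, acting at H/3 = 1.267 m above the base.
Overturning moment M_o = P_a × H/3 = 47.43 × 1.267 = 60.08.
Resisting moment M_r = W × 1.07 = 196.1 × 1.07 = 209.8.
FS_overturning = M_r/M_o = 209.8/60.08 = 3.493.

3.49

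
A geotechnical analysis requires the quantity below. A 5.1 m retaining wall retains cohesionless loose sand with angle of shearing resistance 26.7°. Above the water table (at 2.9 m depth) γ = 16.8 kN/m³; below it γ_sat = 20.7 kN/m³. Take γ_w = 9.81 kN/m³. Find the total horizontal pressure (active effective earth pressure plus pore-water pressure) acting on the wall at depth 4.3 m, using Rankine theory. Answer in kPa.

K_a = (1 − sin φ)/(1 + sin φ) = 0.3800.
γ' = 20.7 − 9.81 = 10.89 kN/m³.
Effective vertical stress at 4.3 m: σ'_v = 16.8×2.9 + 10.89×1.40 = 63.97 kPa.
σ'_h = K_a σ'_v = 0.3800 × 63.97 = 24.30 kPa; u = γ_w × 1.40 = 13.73 kPa.
Total σ_h = 24.30 + 13.73 = 38.04 kPa.

38.0 kPa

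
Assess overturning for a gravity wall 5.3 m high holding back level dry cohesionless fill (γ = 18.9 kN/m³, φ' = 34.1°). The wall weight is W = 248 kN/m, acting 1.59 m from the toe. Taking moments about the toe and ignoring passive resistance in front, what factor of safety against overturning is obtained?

2.99

K_a = tan²(45° − 34.1°/2) = 0.2815.
P_a = ½K_aγH² = 0.5×0.2815×18.9×5.3² = 74.73 kN/m, acting at H/3 = 1.767 m above the base.
Overturning moment M_o = P_a × H/3 = 74.73 × 1.767 = 132.0.
Resisting moment M_r = W × 1.59 = 248 × 1.59 = 394.3.
FS_overturning = M_r/M_o = 394.3/132.0 = 2.987.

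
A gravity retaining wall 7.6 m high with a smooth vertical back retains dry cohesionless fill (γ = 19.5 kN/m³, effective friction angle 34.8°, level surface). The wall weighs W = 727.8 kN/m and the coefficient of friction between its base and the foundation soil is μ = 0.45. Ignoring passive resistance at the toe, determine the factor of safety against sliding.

K_a = tan²(45° − 34.8°/2) = 0.2733.
P_a = ½K_aγH² = 0.5×0.2733×19.5×7.6² = 153.9 kN/m, acting at H/3 = 2.533 m above the base.
FS_sliding = μW / P_a = 0.45×727.8 / 153.9 = 2.128.

2.13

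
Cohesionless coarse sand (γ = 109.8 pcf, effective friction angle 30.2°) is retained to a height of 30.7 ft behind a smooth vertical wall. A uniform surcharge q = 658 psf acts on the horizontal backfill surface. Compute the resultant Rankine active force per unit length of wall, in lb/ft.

K_a = tan²(45° − φ/2) = 0.3307.
Soil triangle: ½ K_a γ H² = 0.5×0.3307×109.8×30.7² = 17110 lb/ft.
Surcharge rectangle: K_a q H = 0.3307×658×30.7 = 6679 lb/ft.
Total = 17110 + 6679 = 23790 lb/ft.

23800 lb/ft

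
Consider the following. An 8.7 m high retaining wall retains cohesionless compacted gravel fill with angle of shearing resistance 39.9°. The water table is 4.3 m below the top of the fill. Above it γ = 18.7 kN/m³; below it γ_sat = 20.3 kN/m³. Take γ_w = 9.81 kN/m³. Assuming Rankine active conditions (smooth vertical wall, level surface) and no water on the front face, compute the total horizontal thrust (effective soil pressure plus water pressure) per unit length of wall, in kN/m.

K_a = tan²(45° − φ/2) = 0.2184.
γ' = 20.3 − 9.81 = 10.49 kN/m³. Depth below WT = 4.4 m.
σ'_h at WT = K_a γ d_w = 17.56 kPa; at base = 17.56 + K_a γ' × 4.4 = 27.65 kPa.
P₁ (0–4.3 m) = ½×17.56×4.3 = 37.76. P₂ (4.3–8.7 m) = ½(17.56+27.65)×4.4 = 99.46.
P_w = ½ γ_w h₂² = 0.5×9.81×4.4² = 94.96. Total = 37.76+99.46+94.96 = 232.2 kN/m.

232 kN/m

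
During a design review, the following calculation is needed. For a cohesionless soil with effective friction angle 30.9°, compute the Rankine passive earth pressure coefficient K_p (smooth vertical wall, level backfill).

K_p = (1 + sin φ)/(1 − sin φ) = tan²(45° + 30.9°/2) = 3.111.

3.11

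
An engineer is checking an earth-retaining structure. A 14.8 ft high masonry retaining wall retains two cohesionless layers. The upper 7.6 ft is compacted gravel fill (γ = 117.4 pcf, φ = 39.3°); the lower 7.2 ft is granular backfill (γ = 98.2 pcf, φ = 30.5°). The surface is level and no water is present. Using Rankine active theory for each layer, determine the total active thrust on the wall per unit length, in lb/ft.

K_a1 = tan²(45°−39.3°/2) = 0.2245; K_a2 = tan²(45°−30.5°/2) = 0.3267.
Layer 1: σ at base = K_a1 γ₁ h₁ = 200.3 psf; P₁ = ½×200.3×7.6 = 761.0.
Layer 2: σ_v at top = γ₁h₁ = 892.2; σ_h top = K_a2×892.2 = 291.5; σ_h base = K_a2×(892.2+98.2×7.2) = 522.4.
P₂ = ½(291.5+522.4)×7.2 = 2930. Total P_a = 761.0+2930 = 3691 lb/ft.

3690 lb/ft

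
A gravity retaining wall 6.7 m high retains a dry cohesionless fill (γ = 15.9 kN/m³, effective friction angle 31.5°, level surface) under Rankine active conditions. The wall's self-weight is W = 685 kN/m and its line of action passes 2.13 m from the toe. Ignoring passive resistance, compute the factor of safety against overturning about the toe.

5.84

K_a = tan²(45° − 31.5°/2) = 0.3136.
P_a = ½K_aγH² = 0.5×0.3136×15.9×6.7² = 111.9 kN/m, acting at H/3 = 2.233 m above the base.
Overturning moment M_o = P_a × H/3 = 111.9 × 2.233 = 250.0.
Resisting moment M_r = W × 2.13 = 685 × 2.13 = 1459.
FS_overturning = M_r/M_o = 1459/250.0 = 5.837.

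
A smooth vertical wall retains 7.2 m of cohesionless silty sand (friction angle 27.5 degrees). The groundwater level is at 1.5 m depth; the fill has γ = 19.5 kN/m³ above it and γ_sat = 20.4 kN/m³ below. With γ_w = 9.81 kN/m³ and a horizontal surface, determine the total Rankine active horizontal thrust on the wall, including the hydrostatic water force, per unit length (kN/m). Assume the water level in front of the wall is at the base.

292 kN/m

K_a = tan²(45° − φ/2) = 0.3682.
γ' = 20.4 − 9.81 = 10.59 kN/m³. Depth below WT = 5.7 m.
σ'_h at WT = K_a γ d_w = 10.77 kPa; at base = 10.77 + K_a γ' × 5.7 = 33.00 kPa.
P₁ (0–1.5 m) = ½×10.77×1.5 = 8.078. P₂ (1.5–7.2 m) = ½(10.77+33.00)×5.7 = 124.7.
P_w = ½ γ_w h₂² = 0.5×9.81×5.7² = 159.4. Total = 8.078+124.7+159.4 = 292.2 kN/m.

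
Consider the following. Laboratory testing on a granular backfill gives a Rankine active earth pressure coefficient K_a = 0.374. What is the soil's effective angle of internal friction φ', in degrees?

27.1°

K_a = tan²(45° − φ/2) ⇒ 45° − φ/2 = arctan(√0.374) = 31.45°.
φ = 2(45° − 31.45°) = 27.10°.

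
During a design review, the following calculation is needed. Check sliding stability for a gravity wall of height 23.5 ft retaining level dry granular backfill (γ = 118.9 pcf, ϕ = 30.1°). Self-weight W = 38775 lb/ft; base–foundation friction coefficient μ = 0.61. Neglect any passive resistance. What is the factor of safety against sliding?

K_a = tan²(45° − 30.1°/2) = 0.3320.
P_a = ½K_aγH² = 0.5×0.3320×118.9×23.5² = 10900 lb/ft, acting at H/3 = 7.833 ft above the base.
FS_sliding = μW / P_a = 0.61×38775 / 10900 = 2.170.

2.17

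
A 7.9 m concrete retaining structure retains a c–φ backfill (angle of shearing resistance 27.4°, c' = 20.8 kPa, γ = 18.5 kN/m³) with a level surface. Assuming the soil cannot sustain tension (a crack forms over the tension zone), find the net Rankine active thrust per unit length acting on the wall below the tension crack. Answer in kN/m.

K_a = 0.3697; √K_a = 0.6080.
Tension-crack depth z_c = 2c/(γ√K_a) = 2×20.8/(18.5×0.6080) = 3.698 m.
σ_a at base = K_a γ H − 2c√K_a = 0.3697×18.5×7.9 − 2×20.8×0.6080 = 28.73 kPa.
P_a = ½ × 28.73 × (H − z_c) = 0.5×28.73×4.202 = 60.37 kN/m.

60.4 kN/m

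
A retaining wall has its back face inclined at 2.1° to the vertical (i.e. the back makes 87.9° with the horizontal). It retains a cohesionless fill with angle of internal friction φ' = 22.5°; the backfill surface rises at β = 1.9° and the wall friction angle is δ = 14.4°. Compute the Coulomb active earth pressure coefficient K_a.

K_a = sin²(α+φ) / [sin²α · sin(α−δ) · (1 + √{sin(φ+δ)sin(φ−β) / (sin(α−δ)sin(α+β))})²].
With α = 87.9°, φ = 22.5°, δ = 14.4°, β = 1.9°: K_a = 0.4249.

0.425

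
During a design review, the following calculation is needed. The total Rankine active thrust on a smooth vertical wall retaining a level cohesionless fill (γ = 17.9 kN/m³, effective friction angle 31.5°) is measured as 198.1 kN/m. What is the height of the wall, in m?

8.40 m

K_a = 0.3136. P_a = ½ K_a γ H² ⇒ H = √(2P_a/(K_a γ)).
H = √(2×198.1/(0.3136×17.9)) = 8.401 m.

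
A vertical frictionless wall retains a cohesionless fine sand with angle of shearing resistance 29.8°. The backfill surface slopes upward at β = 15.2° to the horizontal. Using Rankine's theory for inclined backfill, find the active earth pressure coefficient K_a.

K_a = cos β · (cos β − √(cos²β − cos²φ)) / (cos β + √(cos²β − cos²φ)).
cos β = 0.9650, cos φ = 0.8678, √(cos²β − cos²φ) = 0.4222.
K_a = 0.9650 × (0.9650 − 0.4222)/(0.9650 + 0.4222) = 0.3776.

0.378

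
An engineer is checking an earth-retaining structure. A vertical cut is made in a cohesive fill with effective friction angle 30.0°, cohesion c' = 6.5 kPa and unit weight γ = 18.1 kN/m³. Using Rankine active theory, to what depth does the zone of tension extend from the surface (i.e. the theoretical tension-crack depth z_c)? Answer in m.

K_a = tan²(45° − 30.0°/2) = 0.3333; √K_a = 0.5774.
The active pressure is zero where K_a γ z = 2c√K_a, so z_c = 2c/(γ√K_a) = 2×6.5/(18.1×0.5774) = 1.244 m.

1.24 m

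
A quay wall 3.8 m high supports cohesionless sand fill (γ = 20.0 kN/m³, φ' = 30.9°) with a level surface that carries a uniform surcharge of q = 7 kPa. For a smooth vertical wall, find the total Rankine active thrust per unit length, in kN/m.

55.0 kN/m

K_a = tan²(45° − φ/2) = 0.3214.
Soil triangle: ½ K_a γ H² = 0.5×0.3214×20.0×3.8² = 46.41 kN/m.
Surcharge rectangle: K_a q H = 0.3214×7×3.8 = 8.549 kN/m.
Total = 46.41 + 8.549 = 54.96 kN/m.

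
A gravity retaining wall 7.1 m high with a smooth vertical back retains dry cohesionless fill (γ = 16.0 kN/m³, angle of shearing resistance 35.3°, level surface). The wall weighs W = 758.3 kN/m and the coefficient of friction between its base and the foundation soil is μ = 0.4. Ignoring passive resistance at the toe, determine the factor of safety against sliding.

2.81

K_a = tan²(45° − 35.3°/2) = 0.2675.
P_a = ½K_aγH² = 0.5×0.2675×16.0×7.1² = 107.9 kN/m, acting at H/3 = 2.367 m above the base.
FS_sliding = μW / P_a = 0.4×758.3 / 107.9 = 2.811.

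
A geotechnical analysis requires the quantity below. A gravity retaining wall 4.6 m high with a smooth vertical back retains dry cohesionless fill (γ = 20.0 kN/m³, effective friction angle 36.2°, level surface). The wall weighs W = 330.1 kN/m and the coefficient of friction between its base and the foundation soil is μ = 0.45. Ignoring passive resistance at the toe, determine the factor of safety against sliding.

K_a = tan²(45° − 36.2°/2) = 0.2574.
P_a = ½K_aγH² = 0.5×0.2574×20.0×4.6² = 54.46 kN/m, acting at H/3 = 1.533 m above the base.
FS_sliding = μW / P_a = 0.45×330.1 / 54.46 = 2.727.

2.73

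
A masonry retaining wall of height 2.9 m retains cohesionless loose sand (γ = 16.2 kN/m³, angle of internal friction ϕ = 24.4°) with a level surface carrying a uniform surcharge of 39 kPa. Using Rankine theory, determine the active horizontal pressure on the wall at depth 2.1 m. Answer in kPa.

K_a = (1 − sin φ)/(1 + sin φ) = 0.4153.
σ_v = γz + q = 16.2 × 2.1 + 39 = 73.02 kPa.
σ_h = K_a σ_v = 0.4153 × 73.02 = 30.33 kPa.

30.3 kPa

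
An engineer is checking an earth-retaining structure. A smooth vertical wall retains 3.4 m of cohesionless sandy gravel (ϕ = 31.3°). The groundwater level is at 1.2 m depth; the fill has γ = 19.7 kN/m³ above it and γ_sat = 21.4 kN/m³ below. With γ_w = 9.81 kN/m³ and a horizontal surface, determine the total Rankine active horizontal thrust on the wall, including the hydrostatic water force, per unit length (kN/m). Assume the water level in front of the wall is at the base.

53.5 kN/m

K_a = tan²(45° − φ/2) = 0.3162.
γ' = 21.4 − 9.81 = 11.59 kN/m³. Depth below WT = 2.2 m.
σ'_h at WT = K_a γ d_w = 7.475 kPa; at base = 7.475 + K_a γ' × 2.2 = 15.54 kPa.
P₁ (0–1.2 m) = ½×7.475×1.2 = 4.485. P₂ (1.2–3.4 m) = ½(7.475+15.54)×2.2 = 25.31.
P_w = ½ γ_w h₂² = 0.5×9.81×2.2² = 23.74. Total = 4.485+25.31+23.74 = 53.54 kN/m.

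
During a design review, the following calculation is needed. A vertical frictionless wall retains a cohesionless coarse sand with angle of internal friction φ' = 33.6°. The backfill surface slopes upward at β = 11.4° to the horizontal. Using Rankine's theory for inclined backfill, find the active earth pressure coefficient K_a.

0.303

K_a = cos β · (cos β − √(cos²β − cos²φ)) / (cos β + √(cos²β − cos²φ)).
cos β = 0.9803, cos φ = 0.8329, √(cos²β − cos²φ) = 0.5169.
K_a = 0.9803 × (0.9803 − 0.5169)/(0.9803 + 0.5169) = 0.3034.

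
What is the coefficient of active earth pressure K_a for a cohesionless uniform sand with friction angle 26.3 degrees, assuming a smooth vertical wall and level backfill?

K_a = (1 − sin φ)/(1 + sin φ) = (1 − sin 26.3°)/(1 + sin 26.3°) = 0.3859.

0.386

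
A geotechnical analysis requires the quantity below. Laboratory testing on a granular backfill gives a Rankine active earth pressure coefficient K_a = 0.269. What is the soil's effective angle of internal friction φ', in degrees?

35.2°

K_a = tan²(45° − φ/2) ⇒ 45° − φ/2 = arctan(√0.269) = 27.41°.
φ = 2(45° − 27.41°) = 35.17°.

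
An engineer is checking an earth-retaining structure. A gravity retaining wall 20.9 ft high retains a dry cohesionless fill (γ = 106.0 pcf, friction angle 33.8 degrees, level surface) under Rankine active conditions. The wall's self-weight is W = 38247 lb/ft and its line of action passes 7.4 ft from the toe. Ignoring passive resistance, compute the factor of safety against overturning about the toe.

6.16

K_a = tan²(45° − 33.8°/2) = 0.2851.
P_a = ½K_aγH² = 0.5×0.2851×106.0×20.9² = 6600 lb/ft, acting at H/3 = 6.967 ft above the base.
Overturning moment M_o = P_a × H/3 = 6600 × 6.967 = 45980.
Resisting moment M_r = W × 7.4 = 38247 × 7.4 = 283000.
FS_overturning = M_r/M_o = 283000/45980 = 6.155.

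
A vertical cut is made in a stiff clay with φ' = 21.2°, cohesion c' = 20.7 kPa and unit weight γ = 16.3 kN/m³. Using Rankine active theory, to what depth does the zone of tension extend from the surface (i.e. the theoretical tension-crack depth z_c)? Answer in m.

K_a = tan²(45° − 21.2°/2) = 0.4688; √K_a = 0.6847.
The active pressure is zero where K_a γ z = 2c√K_a, so z_c = 2c/(γ√K_a) = 2×20.7/(16.3×0.6847) = 3.709 m.

3.71 m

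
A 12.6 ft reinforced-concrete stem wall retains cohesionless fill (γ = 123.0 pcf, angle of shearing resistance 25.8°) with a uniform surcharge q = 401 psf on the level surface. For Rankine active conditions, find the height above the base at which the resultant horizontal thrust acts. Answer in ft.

K_a = 0.3935.
Triangular part P₁ = ½K_aγH² = 3842 at H/3 = 4.200 ft; rectangular part P₂ = K_a q H = 1988 at H/2 = 6.300 ft.
ȳ = (P₁·4.200 + P₂·6.300)/(P₁+P₂) = 4.916 ft.

4.92 ft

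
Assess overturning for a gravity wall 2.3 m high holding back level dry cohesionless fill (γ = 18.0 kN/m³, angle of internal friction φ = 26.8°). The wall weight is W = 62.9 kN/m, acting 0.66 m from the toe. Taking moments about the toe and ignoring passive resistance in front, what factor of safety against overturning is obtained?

3.01

K_a = tan²(45° − 26.8°/2) = 0.3785.
P_a = ½K_aγH² = 0.5×0.3785×18.0×2.3² = 18.02 kN/m, acting at H/3 = 0.7667 m above the base.
Overturning moment M_o = P_a × H/3 = 18.02 × 0.7667 = 13.81.
Resisting moment M_r = W × 0.66 = 62.9 × 0.66 = 41.51.
FS_overturning = M_r/M_o = 41.51/13.81 = 3.005.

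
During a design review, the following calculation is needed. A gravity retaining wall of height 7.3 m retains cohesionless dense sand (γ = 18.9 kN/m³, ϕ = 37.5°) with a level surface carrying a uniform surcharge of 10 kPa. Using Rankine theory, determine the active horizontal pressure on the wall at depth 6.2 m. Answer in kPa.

K_a = (1 − sin φ)/(1 + sin φ) = 0.2432.
σ_v = γz + q = 18.9 × 6.2 + 10 = 127.2 kPa.
σ_h = K_a σ_v = 0.2432 × 127.2 = 30.93 kPa.

30.9 kPa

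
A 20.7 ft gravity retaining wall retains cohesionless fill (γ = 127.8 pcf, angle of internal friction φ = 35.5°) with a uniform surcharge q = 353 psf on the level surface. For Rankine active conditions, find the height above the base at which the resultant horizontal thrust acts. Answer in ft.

K_a = 0.2653.
Triangular part P₁ = ½K_aγH² = 7263 at H/3 = 6.900 ft; rectangular part P₂ = K_a q H = 1938 at H/2 = 10.35 ft.
ȳ = (P₁·6.900 + P₂·10.35)/(P₁+P₂) = 7.627 ft.

7.63 ft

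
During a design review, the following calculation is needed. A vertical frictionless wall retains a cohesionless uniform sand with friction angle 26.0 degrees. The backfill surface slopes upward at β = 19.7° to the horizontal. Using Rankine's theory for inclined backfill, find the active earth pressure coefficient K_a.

0.510

K_a = cos β · (cos β − √(cos²β − cos²φ)) / (cos β + √(cos²β − cos²φ)).
cos β = 0.9415, cos φ = 0.8988, √(cos²β − cos²φ) = 0.2802.
K_a = 0.9415 × (0.9415 − 0.2802)/(0.9415 + 0.2802) = 0.5096.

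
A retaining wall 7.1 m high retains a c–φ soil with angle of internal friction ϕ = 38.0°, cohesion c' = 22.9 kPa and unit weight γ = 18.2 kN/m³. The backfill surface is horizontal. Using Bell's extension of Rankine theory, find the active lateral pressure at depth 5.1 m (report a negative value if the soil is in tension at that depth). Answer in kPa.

K_a = (1 − sin φ)/(1 + sin φ) = 0.2379.
σ_a = K_a γ z − 2c√K_a = 0.2379×18.2×5.1 − 2×22.9×0.4877 = -0.2578 kPa.

-0.258 kPa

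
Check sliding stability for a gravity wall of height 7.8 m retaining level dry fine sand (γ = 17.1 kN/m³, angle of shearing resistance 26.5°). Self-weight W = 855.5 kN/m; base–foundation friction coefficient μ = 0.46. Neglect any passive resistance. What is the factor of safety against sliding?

1.98

K_a = tan²(45° − 26.5°/2) = 0.3829.
P_a = ½K_aγH² = 0.5×0.3829×17.1×7.8² = 199.2 kN/m, acting at H/3 = 2.600 m above the base.
FS_sliding = μW / P_a = 0.46×855.5 / 199.2 = 1.976.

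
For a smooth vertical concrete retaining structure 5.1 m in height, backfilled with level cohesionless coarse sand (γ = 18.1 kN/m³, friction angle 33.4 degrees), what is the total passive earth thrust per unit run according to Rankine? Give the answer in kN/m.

812 kN/m

K_p = tan²(45° + φ/2) = 3.449.
P_p = ½ K_p γ H² = 0.5 × 3.449 × 18.1 × 5.1² = 811.9 kN/m.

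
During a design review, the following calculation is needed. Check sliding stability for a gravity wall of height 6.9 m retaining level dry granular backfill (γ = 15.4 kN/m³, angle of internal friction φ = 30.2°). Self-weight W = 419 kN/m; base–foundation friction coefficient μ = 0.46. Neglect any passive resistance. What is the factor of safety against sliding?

1.59

K_a = tan²(45° − 30.2°/2) = 0.3307.
P_a = ½K_aγH² = 0.5×0.3307×15.4×6.9² = 121.2 kN/m, acting at H/3 = 2.300 m above the base.
FS_sliding = μW / P_a = 0.46×419 / 121.2 = 1.590.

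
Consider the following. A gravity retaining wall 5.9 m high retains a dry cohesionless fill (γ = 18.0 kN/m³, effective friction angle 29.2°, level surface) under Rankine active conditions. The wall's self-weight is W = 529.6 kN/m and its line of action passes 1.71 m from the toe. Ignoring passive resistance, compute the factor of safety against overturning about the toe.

K_a = tan²(45° − 29.2°/2) = 0.3442.
P_a = ½K_aγH² = 0.5×0.3442×18.0×5.9² = 107.8 kN/m, acting at H/3 = 1.967 m above the base.
Overturning moment M_o = P_a × H/3 = 107.8 × 1.967 = 212.1.
Resisting moment M_r = W × 1.71 = 529.6 × 1.71 = 905.6.
FS_overturning = M_r/M_o = 905.6/212.1 = 4.270.

4.27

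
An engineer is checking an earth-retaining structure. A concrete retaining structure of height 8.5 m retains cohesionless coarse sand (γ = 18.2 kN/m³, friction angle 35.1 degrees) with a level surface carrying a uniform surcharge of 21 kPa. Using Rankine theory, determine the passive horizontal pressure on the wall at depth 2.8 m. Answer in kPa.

K_p = (1 + sin φ)/(1 − sin φ) = 3.706.
σ_v = γz + q = 18.2 × 2.8 + 21 = 71.96 kPa.
σ_h = K_p σ_v = 3.706 × 71.96 = 266.7 kPa.

267 kPa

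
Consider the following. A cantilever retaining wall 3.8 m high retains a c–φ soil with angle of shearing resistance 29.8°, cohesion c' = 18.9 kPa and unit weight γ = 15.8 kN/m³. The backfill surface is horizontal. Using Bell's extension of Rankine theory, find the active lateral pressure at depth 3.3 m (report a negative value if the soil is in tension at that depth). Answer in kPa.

-4.39 kPa

K_a = (1 − sin φ)/(1 + sin φ) = 0.3360.
σ_a = K_a γ z − 2c√K_a = 0.3360×15.8×3.3 − 2×18.9×0.5797 = -4.391 kPa.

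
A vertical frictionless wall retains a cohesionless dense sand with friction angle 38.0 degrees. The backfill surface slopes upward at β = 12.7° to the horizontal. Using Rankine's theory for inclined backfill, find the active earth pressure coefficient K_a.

K_a = cos β · (cos β − √(cos²β − cos²φ)) / (cos β + √(cos²β − cos²φ)).
cos β = 0.9755, cos φ = 0.7880, √(cos²β − cos²φ) = 0.5751.
K_a = 0.9755 × (0.9755 − 0.5751)/(0.9755 + 0.5751) = 0.2519.

0.252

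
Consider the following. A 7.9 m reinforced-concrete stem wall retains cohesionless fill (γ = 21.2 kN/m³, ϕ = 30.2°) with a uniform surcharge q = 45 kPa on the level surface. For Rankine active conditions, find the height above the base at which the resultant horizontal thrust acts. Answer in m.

3.09 m

K_a = 0.3307.
Triangular part P₁ = ½K_aγH² = 218.7 at H/3 = 2.633 m; rectangular part P₂ = K_a q H = 117.5 at H/2 = 3.950 m.
ȳ = (P₁·2.633 + P₂·3.950)/(P₁+P₂) = 3.094 m.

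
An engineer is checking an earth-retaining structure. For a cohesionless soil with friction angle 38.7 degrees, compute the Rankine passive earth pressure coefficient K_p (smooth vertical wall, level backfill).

K_p = (1 + sin φ)/(1 − sin φ) = tan²(45° + 38.7°/2) = 4.337.

4.34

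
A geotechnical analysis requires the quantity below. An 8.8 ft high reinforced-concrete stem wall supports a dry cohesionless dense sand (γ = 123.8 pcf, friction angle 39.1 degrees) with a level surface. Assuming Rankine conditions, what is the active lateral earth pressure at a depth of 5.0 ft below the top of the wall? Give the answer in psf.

K_a = (1 − sin φ)/(1 + sin φ) = 0.2265.
σ_h = K_a γ z = 0.2265 × 123.8 × 5.0 = 140.2 psf.

140 psf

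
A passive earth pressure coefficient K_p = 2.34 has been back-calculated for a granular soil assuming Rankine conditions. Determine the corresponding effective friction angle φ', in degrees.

23.7°

K_p = (1+sin φ)/(1−sin φ) ⇒ sin φ = (K_p − 1)/(K_p + 1) = 0.4012.
φ = arcsin(0.4012) = 23.65°.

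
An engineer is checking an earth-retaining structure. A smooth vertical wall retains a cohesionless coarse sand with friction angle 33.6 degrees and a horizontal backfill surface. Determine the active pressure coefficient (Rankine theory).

K_a = tan²(45° − φ/2) = tan²(28.20°) = 0.2875.

0.288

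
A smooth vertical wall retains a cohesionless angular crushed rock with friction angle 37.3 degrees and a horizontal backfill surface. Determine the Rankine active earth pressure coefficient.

K_a = (1 − sin φ)/(1 + sin φ) = (1 − sin 37.3°)/(1 + sin 37.3°) = 0.2453.

0.245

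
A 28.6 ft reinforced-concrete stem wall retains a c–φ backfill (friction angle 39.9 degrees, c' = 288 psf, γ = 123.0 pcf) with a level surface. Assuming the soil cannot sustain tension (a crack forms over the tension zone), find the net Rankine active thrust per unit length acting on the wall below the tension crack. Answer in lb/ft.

K_a = 0.2184; √K_a = 0.4674.
Tension-crack depth z_c = 2c/(γ√K_a) = 2×288/(123.0×0.4674) = 10.02 ft.
σ_a at base = K_a γ H − 2c√K_a = 0.2184×123.0×28.6 − 2×288×0.4674 = 499.2 psf.
P_a = ½ × 499.2 × (H − z_c) = 0.5×499.2×18.58 = 4638 lb/ft.

4640 lb/ft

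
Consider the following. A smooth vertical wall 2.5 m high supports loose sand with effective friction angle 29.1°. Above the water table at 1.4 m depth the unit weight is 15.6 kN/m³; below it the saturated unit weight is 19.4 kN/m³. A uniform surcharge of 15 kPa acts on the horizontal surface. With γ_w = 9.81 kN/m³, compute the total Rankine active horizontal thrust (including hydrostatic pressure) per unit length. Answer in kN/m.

34.5 kN/m

K_a = tan²(45° − φ/2) = 0.3456.
γ' = 19.4 − 9.81 = 9.590 kN/m³. h₂ = H − d_w = 1.1 m.
σ'_h: at surface K_a·q = 5.184; at WT K_a(q+γd_w) = 12.73; at base K_a(q+γd_w+γ'h₂) = 16.38 kPa.
P₁ = ½(5.184+12.73)×1.4 = 12.54; P₂ = ½(12.73+16.38)×1.1 = 16.01; P_w = ½γ_w h₂² = 5.935.
Total = 12.54+16.01+5.935 = 34.49 kN/m.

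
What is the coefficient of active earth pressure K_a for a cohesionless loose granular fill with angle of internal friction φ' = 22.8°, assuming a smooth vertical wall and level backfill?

K_a = tan²(45° − φ/2) = tan²(33.60°) = 0.4414.

0.441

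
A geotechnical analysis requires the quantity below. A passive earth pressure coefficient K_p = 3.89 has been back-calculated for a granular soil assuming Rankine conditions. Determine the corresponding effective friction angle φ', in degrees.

K_p = (1+sin φ)/(1−sin φ) ⇒ sin φ = (K_p − 1)/(K_p + 1) = 0.5910.
φ = arcsin(0.5910) = 36.23°.

36.2°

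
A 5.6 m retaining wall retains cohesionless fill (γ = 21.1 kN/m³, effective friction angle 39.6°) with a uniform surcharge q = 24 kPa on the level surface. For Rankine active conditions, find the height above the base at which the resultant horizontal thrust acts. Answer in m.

K_a = 0.2214.
Triangular part P₁ = ½K_aγH² = 73.26 at H/3 = 1.867 m; rectangular part P₂ = K_a q H = 29.76 at H/2 = 2.800 m.
ȳ = (P₁·1.867 + P₂·2.800)/(P₁+P₂) = 2.136 m.

2.14 m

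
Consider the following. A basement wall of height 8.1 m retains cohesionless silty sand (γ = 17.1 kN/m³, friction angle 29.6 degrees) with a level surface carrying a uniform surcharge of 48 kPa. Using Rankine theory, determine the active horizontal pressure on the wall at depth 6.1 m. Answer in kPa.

K_a = (1 − sin φ)/(1 + sin φ) = 0.3387.
σ_v = γz + q = 17.1 × 6.1 + 48 = 152.3 kPa.
σ_h = K_a σ_v = 0.3387 × 152.3 = 51.59 kPa.

51.6 kPa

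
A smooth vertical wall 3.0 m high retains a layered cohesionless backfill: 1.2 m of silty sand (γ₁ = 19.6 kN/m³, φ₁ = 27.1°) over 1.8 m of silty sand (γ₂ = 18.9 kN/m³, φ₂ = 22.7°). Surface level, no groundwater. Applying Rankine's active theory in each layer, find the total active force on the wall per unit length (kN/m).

37.6 kN/m

K_a1 = tan²(45°−27.1°/2) = 0.3741; K_a2 = tan²(45°−22.7°/2) = 0.4431.
Layer 1: σ at base = K_a1 γ₁ h₁ = 8.798 kPa; P₁ = ½×8.798×1.2 = 5.279.
Layer 2: σ_v at top = γ₁h₁ = 23.52; σ_h top = K_a2×23.52 = 10.42; σ_h base = K_a2×(23.52+18.9×1.8) = 25.50.
P₂ = ½(10.42+25.50)×1.8 = 32.33. Total P_a = 5.279+32.33 = 37.60 kN/m.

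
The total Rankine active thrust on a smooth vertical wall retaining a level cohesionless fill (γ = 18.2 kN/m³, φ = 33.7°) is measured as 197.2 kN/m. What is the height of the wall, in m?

8.70 m

K_a = 0.2863. P_a = ½ K_a γ H² ⇒ H = √(2P_a/(K_a γ)).
H = √(2×197.2/(0.2863×18.2)) = 8.700 m.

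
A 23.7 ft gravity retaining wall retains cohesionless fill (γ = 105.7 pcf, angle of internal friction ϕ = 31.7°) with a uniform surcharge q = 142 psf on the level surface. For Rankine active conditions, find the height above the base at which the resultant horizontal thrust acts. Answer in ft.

8.30 ft

K_a = 0.3111.
Triangular part P₁ = ½K_aγH² = 9234 at H/3 = 7.900 ft; rectangular part P₂ = K_a q H = 1047 at H/2 = 11.85 ft.
ȳ = (P₁·7.900 + P₂·11.85)/(P₁+P₂) = 8.302 ft.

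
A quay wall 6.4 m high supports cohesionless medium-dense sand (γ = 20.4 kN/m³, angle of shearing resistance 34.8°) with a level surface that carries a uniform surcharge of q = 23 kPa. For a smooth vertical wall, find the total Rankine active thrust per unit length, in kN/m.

K_a = tan²(45° − φ/2) = 0.2733.
Soil triangle: ½ K_a γ H² = 0.5×0.2733×20.4×6.4² = 114.2 kN/m.
Surcharge rectangle: K_a q H = 0.2733×23×6.4 = 40.23 kN/m.
Total = 114.2 + 40.23 = 154.4 kN/m.

154 kN/m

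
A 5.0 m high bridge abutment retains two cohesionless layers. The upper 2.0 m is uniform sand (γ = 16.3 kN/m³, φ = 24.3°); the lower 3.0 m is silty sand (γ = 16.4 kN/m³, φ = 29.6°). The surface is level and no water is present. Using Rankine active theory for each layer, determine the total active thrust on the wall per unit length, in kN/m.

K_a1 = tan²(45°−24.3°/2) = 0.4169; K_a2 = tan²(45°−29.6°/2) = 0.3387.
Layer 1: σ at base = K_a1 γ₁ h₁ = 13.59 kPa; P₁ = ½×13.59×2.0 = 13.59.
Layer 2: σ_v at top = γ₁h₁ = 32.60; σ_h top = K_a2×32.60 = 11.04; σ_h base = K_a2×(32.60+16.4×3.0) = 27.71.
P₂ = ½(11.04+27.71)×3.0 = 58.13. Total P_a = 13.59+58.13 = 71.72 kN/m.

71.7 kN/m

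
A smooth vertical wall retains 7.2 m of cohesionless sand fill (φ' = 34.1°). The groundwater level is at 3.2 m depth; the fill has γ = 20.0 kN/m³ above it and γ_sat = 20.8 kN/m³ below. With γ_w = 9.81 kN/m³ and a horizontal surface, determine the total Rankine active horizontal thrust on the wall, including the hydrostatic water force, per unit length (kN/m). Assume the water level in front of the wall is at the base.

K_a = tan²(45° − φ/2) = 0.2815.
γ' = 20.8 − 9.81 = 10.99 kN/m³. Depth below WT = 4.0 m.
σ'_h at WT = K_a γ d_w = 18.02 kPa; at base = 18.02 + K_a γ' × 4.0 = 30.39 kPa.
P₁ (0–3.2 m) = ½×18.02×3.2 = 28.83. P₂ (3.2–7.2 m) = ½(18.02+30.39)×4.0 = 96.82.
P_w = ½ γ_w h₂² = 0.5×9.81×4.0² = 78.48. Total = 28.83+96.82+78.48 = 204.1 kN/m.

204 kN/m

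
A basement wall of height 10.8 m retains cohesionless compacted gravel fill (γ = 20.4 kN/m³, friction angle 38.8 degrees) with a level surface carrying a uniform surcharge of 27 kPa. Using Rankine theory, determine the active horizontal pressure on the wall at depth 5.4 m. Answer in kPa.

K_a = (1 − sin φ)/(1 + sin φ) = 0.2296.
σ_v = γz + q = 20.4 × 5.4 + 27 = 137.2 kPa.
σ_h = K_a σ_v = 0.2296 × 137.2 = 31.49 kPa.

31.5 kPa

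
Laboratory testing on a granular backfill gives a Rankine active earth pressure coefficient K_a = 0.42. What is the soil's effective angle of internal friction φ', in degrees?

K_a = tan²(45° − φ/2) ⇒ 45° − φ/2 = arctan(√0.42) = 32.95°.
φ = 2(45° − 32.95°) = 24.11°.

24.1°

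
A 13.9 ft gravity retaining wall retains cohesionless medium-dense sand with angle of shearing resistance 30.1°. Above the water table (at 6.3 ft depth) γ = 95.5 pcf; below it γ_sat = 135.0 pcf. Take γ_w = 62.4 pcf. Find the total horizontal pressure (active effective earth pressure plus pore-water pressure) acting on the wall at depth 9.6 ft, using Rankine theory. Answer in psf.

485 psf

K_a = (1 − sin φ)/(1 + sin φ) = 0.3320.
γ' = 135.0 − 62.4 = 72.60 pcf.
Effective vertical stress at 9.6 ft: σ'_v = 95.5×6.3 + 72.60×3.30 = 841.2 psf.
σ'_h = K_a σ'_v = 0.3320 × 841.2 = 279.3 psf; u = γ_w × 3.30 = 205.9 psf.
Total σ_h = 279.3 + 205.9 = 485.2 psf.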